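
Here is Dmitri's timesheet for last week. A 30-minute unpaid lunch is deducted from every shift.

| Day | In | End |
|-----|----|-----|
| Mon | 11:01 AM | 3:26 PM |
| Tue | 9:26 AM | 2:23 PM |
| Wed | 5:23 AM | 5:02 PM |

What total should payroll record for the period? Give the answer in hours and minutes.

19 h 31 min

Mon: 11:01 AM–3:26 PM = 4 h 25 min; less 30 min break → 3 h 55 min
Tue: 9:26 AM–2:23 PM = 4 h 57 min; less 30 min break → 4 h 27 min
Wed: 5:23 AM–5:02 PM = 11 h 39 min; less 30 min break → 11 h 9 min
Total: 3 h 55 min + 4 h 27 min + 11 h 9 min = 19 h 31 min.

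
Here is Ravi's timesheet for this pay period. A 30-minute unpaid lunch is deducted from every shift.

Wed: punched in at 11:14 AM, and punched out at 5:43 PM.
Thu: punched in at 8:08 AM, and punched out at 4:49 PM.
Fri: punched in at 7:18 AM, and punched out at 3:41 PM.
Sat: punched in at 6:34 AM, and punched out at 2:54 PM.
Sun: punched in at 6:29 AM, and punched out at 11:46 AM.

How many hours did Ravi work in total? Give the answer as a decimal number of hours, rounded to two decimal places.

Wed: 11:14 AM–5:43 PM = 6 h 29 min; less 30 min break → 5 h 59 min
Thu: 8:08 AM–4:49 PM = 8 h 41 min; less 30 min break → 8 h 11 min
Fri: 7:18 AM–3:41 PM = 8 h 23 min; less 30 min break → 7 h 53 min
Sat: 6:34 AM–2:54 PM = 8 h 20 min; less 30 min break → 7 h 50 min
Sun: 6:29 AM–11:46 AM = 5 h 17 min; less 30 min break → 4 h 47 min
Total: 5 h 59 min + 8 h 11 min + 7 h 53 min + 7 h 50 min + 4 h 47 min = 34 h 40 min.

34.67 hours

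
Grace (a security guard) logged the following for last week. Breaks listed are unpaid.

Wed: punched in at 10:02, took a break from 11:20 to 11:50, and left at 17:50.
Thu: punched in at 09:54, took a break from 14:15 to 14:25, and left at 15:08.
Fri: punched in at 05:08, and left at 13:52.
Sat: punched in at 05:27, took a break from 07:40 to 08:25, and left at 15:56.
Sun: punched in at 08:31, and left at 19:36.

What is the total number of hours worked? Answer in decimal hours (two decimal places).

Wed: 10:02–17:50 = 7 h 48 min; less 30 min break → 7 h 18 min
Thu: 09:54–15:08 = 5 h 14 min; less 10 min break → 5 h 4 min
Fri: 05:08–13:52 = 8 h 44 min
Sat: 05:27–15:56 = 10 h 29 min; less 45 min break → 9 h 44 min
Sun: 08:31–19:36 = 11 h 5 min
Total: 7 h 18 min + 5 h 4 min + 8 h 44 min + 9 h 44 min + 11 h 5 min = 41 h 55 min.

41.92 hours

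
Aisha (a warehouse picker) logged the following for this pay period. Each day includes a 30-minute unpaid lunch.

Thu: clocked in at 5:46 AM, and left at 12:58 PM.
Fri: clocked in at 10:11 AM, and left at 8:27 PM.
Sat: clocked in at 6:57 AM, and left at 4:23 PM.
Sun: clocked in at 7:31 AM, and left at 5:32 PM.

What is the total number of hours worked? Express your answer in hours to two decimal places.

34.92 hours

Thu: 5:46 AM–12:58 PM = 7 h 12 min; less 30 min break → 6 h 42 min
Fri: 10:11 AM–8:27 PM = 10 h 16 min; less 30 min break → 9 h 46 min
Sat: 6:57 AM–4:23 PM = 9 h 26 min; less 30 min break → 8 h 56 min
Sun: 7:31 AM–5:32 PM = 10 h 1 min; less 30 min break → 9 h 31 min
Total: 6 h 42 min + 9 h 46 min + 8 h 56 min + 9 h 31 min = 34 h 55 min.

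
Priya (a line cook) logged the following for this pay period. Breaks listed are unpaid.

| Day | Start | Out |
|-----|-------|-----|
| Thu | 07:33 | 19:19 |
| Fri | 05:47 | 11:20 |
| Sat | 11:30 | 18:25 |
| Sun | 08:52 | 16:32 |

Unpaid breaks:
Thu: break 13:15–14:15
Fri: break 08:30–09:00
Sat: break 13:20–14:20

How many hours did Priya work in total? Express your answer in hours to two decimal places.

Thu: 07:33–19:19 = 11 h 46 min; less 60 min break → 10 h 46 min
Fri: 05:47–11:20 = 5 h 33 min; less 30 min break → 5 h 3 min
Sat: 11:30–18:25 = 6 h 55 min; less 60 min break → 5 h 55 min
Sun: 08:52–16:32 = 7 h 40 min
Total: 10 h 46 min + 5 h 3 min + 5 h 55 min + 7 h 40 min = 29 h 24 min.

29.40 hours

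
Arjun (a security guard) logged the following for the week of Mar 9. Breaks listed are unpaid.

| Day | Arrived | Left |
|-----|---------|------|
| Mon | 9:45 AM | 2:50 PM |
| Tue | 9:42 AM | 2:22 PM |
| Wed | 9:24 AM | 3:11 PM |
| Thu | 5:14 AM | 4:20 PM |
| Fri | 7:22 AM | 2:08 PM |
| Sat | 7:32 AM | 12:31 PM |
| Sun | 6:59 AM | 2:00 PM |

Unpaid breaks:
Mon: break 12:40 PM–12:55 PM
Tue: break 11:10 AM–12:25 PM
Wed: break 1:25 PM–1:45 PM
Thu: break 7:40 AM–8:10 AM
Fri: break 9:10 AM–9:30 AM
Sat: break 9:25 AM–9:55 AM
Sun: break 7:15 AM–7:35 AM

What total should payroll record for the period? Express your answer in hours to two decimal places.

41.90 hours

Mon: 9:45 AM–2:50 PM = 5 h 5 min; less 15 min break → 4 h 50 min
Tue: 9:42 AM–2:22 PM = 4 h 40 min; less 75 min break → 3 h 25 min
Wed: 9:24 AM–3:11 PM = 5 h 47 min; less 20 min break → 5 h 27 min
Thu: 5:14 AM–4:20 PM = 11 h 6 min; less 30 min break → 10 h 36 min
Fri: 7:22 AM–2:08 PM = 6 h 46 min; less 20 min break → 6 h 26 min
Sat: 7:32 AM–12:31 PM = 4 h 59 min; less 30 min break → 4 h 29 min
Sun: 6:59 AM–2:00 PM = 7 h 1 min; less 20 min break → 6 h 41 min
Total: 4 h 50 min + 3 h 25 min + 5 h 27 min + 10 h 36 min + 6 h 26 min + 4 h 29 min + 6 h 41 min = 41 h 54 min.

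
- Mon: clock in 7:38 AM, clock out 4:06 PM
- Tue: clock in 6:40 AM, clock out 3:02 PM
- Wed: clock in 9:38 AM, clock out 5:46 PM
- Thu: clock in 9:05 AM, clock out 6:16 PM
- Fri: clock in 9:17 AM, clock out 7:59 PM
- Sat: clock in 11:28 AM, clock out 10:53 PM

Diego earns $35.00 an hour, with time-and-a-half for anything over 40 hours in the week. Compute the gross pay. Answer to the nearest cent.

Mon: 7:38 AM–4:06 PM = 8 h 28 min
Tue: 6:40 AM–3:02 PM = 8 h 22 min
Wed: 9:38 AM–5:46 PM = 8 h 8 min
Thu: 9:05 AM–6:16 PM = 9 h 11 min
Fri: 9:17 AM–7:59 PM = 10 h 42 min
Sat: 11:28 AM–10:53 PM = 11 h 25 min
Total worked: 56 h 16 min = 3376 min.
Regular 40 h 0 min = 2400 min at $35.00/h; overtime 16 h 16 min = 976 min at $52.50/h.
Pay = (2400 × $35.00 + 976 × $52.50) ÷ 60 = $2254.00.

$2254.00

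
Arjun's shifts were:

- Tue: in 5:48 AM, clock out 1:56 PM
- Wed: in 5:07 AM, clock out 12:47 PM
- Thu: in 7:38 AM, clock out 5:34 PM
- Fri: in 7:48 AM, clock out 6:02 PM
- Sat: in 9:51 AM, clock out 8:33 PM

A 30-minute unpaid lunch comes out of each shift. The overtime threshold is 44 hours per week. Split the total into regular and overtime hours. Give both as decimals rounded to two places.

Tue: 5:48 AM–1:56 PM = 8 h 8 min; less 30 min break → 7 h 38 min
Wed: 5:07 AM–12:47 PM = 7 h 40 min; less 30 min break → 7 h 10 min
Thu: 7:38 AM–5:34 PM = 9 h 56 min; less 30 min break → 9 h 26 min
Fri: 7:48 AM–6:02 PM = 10 h 14 min; less 30 min break → 9 h 44 min
Sat: 9:51 AM–8:33 PM = 10 h 42 min; less 30 min break → 10 h 12 min
Total worked: 44 h 10 min = 44.17 h.
Threshold 44 h → overtime 0 h 10 min, regular 44 h 0 min.

Regular 44.00 hours, overtime 0.17 hours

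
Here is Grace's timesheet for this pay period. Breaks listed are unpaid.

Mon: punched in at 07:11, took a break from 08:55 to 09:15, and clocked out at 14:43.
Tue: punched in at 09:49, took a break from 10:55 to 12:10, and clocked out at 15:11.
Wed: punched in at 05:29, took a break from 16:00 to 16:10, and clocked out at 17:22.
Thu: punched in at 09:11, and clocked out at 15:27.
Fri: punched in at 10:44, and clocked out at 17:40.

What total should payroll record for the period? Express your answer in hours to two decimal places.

Mon: 07:11–14:43 = 7 h 32 min; less 20 min break → 7 h 12 min
Tue: 09:49–15:11 = 5 h 22 min; less 75 min break → 4 h 7 min
Wed: 05:29–17:22 = 11 h 53 min; less 10 min break → 11 h 43 min
Thu: 09:11–15:27 = 6 h 16 min
Fri: 10:44–17:40 = 6 h 56 min
Total: 7 h 12 min + 4 h 7 min + 11 h 43 min + 6 h 16 min + 6 h 56 min = 36 h 14 min.

36.23 hours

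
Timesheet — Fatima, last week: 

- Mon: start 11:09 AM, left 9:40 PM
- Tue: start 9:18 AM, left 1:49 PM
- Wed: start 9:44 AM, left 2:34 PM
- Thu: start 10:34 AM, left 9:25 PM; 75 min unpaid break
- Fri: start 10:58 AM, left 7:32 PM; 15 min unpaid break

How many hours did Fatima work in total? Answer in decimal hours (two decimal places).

Mon: 11:09 AM–9:40 PM = 10 h 31 min
Tue: 9:18 AM–1:49 PM = 4 h 31 min
Wed: 9:44 AM–2:34 PM = 4 h 50 min
Thu: 10:34 AM–9:25 PM = 10 h 51 min; less 75 min break → 9 h 36 min
Fri: 10:58 AM–7:32 PM = 8 h 34 min; less 15 min break → 8 h 19 min
Total: 10 h 31 min + 4 h 31 min + 4 h 50 min + 9 h 36 min + 8 h 19 min = 37 h 47 min.

37.78 hours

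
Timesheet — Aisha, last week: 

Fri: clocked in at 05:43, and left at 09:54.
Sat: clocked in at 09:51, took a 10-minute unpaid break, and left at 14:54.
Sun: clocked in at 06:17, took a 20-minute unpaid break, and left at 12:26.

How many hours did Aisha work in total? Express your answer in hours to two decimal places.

14.88 hours

Fri: 05:43–09:54 = 4 h 11 min
Sat: 09:51–14:54 = 5 h 3 min; less 10 min break → 4 h 53 min
Sun: 06:17–12:26 = 6 h 9 min; less 20 min break → 5 h 49 min
Total: 4 h 11 min + 4 h 53 min + 5 h 49 min = 14 h 53 min.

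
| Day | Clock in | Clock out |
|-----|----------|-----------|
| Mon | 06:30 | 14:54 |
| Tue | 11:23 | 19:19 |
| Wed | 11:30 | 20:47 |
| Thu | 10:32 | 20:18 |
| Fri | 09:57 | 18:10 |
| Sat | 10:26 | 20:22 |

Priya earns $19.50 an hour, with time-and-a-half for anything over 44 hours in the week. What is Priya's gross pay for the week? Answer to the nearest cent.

Mon: 06:30–14:54 = 8 h 24 min
Tue: 11:23–19:19 = 7 h 56 min
Wed: 11:30–20:47 = 9 h 17 min
Thu: 10:32–20:18 = 9 h 46 min
Fri: 09:57–18:10 = 8 h 13 min
Sat: 10:26–20:22 = 9 h 56 min
Total worked: 53 h 32 min = 3212 min.
Regular 44 h 0 min = 2640 min at $19.50/h; overtime 9 h 32 min = 572 min at $29.25/h.
Pay = (2640 × $19.50 + 572 × $29.25) ÷ 60 = $1136.85.

$1136.85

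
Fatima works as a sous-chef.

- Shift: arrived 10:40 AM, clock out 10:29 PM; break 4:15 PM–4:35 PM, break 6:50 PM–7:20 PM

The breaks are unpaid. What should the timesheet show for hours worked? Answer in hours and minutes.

10 h 59 min

Shift: 10:40 AM–10:29 PM = 11 h 49 min; less 50 min break → 10 h 59 min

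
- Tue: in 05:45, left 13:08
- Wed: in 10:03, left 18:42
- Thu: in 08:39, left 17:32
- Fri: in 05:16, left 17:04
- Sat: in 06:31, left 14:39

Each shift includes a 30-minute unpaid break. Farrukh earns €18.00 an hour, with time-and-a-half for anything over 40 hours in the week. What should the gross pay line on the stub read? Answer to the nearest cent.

€783.45

Tue: 05:45–13:08 = 7 h 23 min; less 30 min break → 6 h 53 min
Wed: 10:03–18:42 = 8 h 39 min; less 30 min break → 8 h 9 min
Thu: 08:39–17:32 = 8 h 53 min; less 30 min break → 8 h 23 min
Fri: 05:16–17:04 = 11 h 48 min; less 30 min break → 11 h 18 min
Sat: 06:31–14:39 = 8 h 8 min; less 30 min break → 7 h 38 min
Total worked: 42 h 21 min = 2541 min.
Regular 40 h 0 min = 2400 min at €18.00/h; overtime 2 h 21 min = 141 min at €27.00/h.
Pay = (2400 × €18.00 + 141 × €27.00) ÷ 60 = €783.45.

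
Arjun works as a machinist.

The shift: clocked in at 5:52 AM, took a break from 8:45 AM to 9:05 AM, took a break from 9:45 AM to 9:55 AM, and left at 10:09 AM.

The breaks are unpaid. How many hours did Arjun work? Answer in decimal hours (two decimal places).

3.78 hours

The shift: 5:52 AM–10:09 AM = 4 h 17 min; less 30 min break → 3 h 47 min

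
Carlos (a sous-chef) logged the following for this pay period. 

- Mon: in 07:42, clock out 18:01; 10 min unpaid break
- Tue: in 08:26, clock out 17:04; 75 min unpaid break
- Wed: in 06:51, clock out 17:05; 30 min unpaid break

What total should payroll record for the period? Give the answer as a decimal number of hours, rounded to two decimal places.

Mon: 07:42–18:01 = 10 h 19 min; less 10 min break → 10 h 9 min
Tue: 08:26–17:04 = 8 h 38 min; less 75 min break → 7 h 23 min
Wed: 06:51–17:05 = 10 h 14 min; less 30 min break → 9 h 44 min
Total: 10 h 9 min + 7 h 23 min + 9 h 44 min = 27 h 16 min.

27.27 hours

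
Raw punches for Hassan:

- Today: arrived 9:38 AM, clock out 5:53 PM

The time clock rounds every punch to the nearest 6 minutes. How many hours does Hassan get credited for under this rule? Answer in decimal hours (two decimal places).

Today: in 9:38 AM→9:36 AM, out 5:53 PM→5:54 PM; 8 h 18 min

8.30 hours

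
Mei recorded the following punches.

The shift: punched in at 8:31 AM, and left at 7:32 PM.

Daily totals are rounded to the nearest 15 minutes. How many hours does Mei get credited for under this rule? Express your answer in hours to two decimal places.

11.00 hours

The shift: 8:31 AM–7:32 PM = 11 h 1 min → rounds to 11 h 0 min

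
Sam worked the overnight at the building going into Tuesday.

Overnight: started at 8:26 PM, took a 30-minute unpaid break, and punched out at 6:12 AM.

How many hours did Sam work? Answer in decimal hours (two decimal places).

9.27 hours

Overnight: 8:26 PM → midnight = 3 h 34 min; midnight → 6:12 AM = 6 h 12 min; span 9 h 46 min; less 30 min break → 9 h 16 min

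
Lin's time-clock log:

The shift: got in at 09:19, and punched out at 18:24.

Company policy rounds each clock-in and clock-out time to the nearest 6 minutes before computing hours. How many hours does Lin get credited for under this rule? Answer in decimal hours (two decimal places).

The shift: in 09:19→09:18, out 18:24→18:24; 9 h 6 min

9.10 hours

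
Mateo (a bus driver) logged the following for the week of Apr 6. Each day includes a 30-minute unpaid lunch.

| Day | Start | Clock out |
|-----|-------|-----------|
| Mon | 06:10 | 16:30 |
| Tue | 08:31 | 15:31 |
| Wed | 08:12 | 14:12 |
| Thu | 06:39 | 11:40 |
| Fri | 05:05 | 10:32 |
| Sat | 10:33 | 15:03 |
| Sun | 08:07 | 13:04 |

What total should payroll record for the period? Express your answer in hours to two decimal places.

Mon: 06:10–16:30 = 10 h 20 min; less 30 min break → 9 h 50 min
Tue: 08:31–15:31 = 7 h 0 min; less 30 min break → 6 h 30 min
Wed: 08:12–14:12 = 6 h 0 min; less 30 min break → 5 h 30 min
Thu: 06:39–11:40 = 5 h 1 min; less 30 min break → 4 h 31 min
Fri: 05:05–10:32 = 5 h 27 min; less 30 min break → 4 h 57 min
Sat: 10:33–15:03 = 4 h 30 min; less 30 min break → 4 h 0 min
Sun: 08:07–13:04 = 4 h 57 min; less 30 min break → 4 h 27 min
Total: 9 h 50 min + 6 h 30 min + 5 h 30 min + 4 h 31 min + 4 h 57 min + 4 h 0 min + 4 h 27 min = 39 h 45 min.

39.75 hours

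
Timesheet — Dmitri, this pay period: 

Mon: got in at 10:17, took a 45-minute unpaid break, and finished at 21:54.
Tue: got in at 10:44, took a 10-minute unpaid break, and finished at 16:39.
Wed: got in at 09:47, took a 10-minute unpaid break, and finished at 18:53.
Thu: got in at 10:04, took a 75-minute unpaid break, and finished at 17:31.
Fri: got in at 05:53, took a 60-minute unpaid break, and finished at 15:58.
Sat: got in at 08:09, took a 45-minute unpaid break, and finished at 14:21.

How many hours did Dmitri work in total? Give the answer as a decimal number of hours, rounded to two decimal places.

46.28 hours

Mon: 10:17–21:54 = 11 h 37 min; less 45 min break → 10 h 52 min
Tue: 10:44–16:39 = 5 h 55 min; less 10 min break → 5 h 45 min
Wed: 09:47–18:53 = 9 h 6 min; less 10 min break → 8 h 56 min
Thu: 10:04–17:31 = 7 h 27 min; less 75 min break → 6 h 12 min
Fri: 05:53–15:58 = 10 h 5 min; less 60 min break → 9 h 5 min
Sat: 08:09–14:21 = 6 h 12 min; less 45 min break → 5 h 27 min
Total: 10 h 52 min + 5 h 45 min + 8 h 56 min + 6 h 12 min + 9 h 5 min + 5 h 27 min = 46 h 17 min.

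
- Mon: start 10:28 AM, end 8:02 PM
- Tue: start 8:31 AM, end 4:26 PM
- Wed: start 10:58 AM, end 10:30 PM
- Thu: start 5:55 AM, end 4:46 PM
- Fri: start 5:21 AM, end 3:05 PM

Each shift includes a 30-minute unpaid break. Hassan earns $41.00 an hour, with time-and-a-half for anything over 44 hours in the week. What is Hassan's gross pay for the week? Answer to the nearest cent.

Mon: 10:28 AM–8:02 PM = 9 h 34 min; less 30 min break → 9 h 4 min
Tue: 8:31 AM–4:26 PM = 7 h 55 min; less 30 min break → 7 h 25 min
Wed: 10:58 AM–10:30 PM = 11 h 32 min; less 30 min break → 11 h 2 min
Thu: 5:55 AM–4:46 PM = 10 h 51 min; less 30 min break → 10 h 21 min
Fri: 5:21 AM–3:05 PM = 9 h 44 min; less 30 min break → 9 h 14 min
Total worked: 47 h 6 min = 2826 min.
Regular 44 h 0 min = 2640 min at $41.00/h; overtime 3 h 6 min = 186 min at $61.50/h.
Pay = (2640 × $41.00 + 186 × $61.50) ÷ 60 = $1994.65.

$1994.65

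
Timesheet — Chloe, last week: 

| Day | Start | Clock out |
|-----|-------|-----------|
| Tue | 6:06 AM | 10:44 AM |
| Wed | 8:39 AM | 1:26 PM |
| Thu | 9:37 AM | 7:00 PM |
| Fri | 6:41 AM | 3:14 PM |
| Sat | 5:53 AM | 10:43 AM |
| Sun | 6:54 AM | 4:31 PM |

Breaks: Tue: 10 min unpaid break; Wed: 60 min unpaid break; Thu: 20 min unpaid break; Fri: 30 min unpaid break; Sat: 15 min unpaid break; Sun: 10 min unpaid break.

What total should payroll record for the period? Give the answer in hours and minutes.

39 h 23 min

Tue: 6:06 AM–10:44 AM = 4 h 38 min; less 10 min break → 4 h 28 min
Wed: 8:39 AM–1:26 PM = 4 h 47 min; less 60 min break → 3 h 47 min
Thu: 9:37 AM–7:00 PM = 9 h 23 min; less 20 min break → 9 h 3 min
Fri: 6:41 AM–3:14 PM = 8 h 33 min; less 30 min break → 8 h 3 min
Sat: 5:53 AM–10:43 AM = 4 h 50 min; less 15 min break → 4 h 35 min
Sun: 6:54 AM–4:31 PM = 9 h 37 min; less 10 min break → 9 h 27 min
Total: 4 h 28 min + 3 h 47 min + 9 h 3 min + 8 h 3 min + 4 h 35 min + 9 h 27 min = 39 h 23 min.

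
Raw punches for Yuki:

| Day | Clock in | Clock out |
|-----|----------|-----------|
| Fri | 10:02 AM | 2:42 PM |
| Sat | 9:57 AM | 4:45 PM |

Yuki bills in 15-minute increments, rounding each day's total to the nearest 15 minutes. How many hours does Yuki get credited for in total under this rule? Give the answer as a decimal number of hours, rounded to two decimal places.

Fri: 10:02 AM–2:42 PM = 4 h 40 min → rounds to 4 h 45 min
Sat: 9:57 AM–4:45 PM = 6 h 48 min → rounds to 6 h 45 min
Total credited: 11 h 30 min.

11.50 hours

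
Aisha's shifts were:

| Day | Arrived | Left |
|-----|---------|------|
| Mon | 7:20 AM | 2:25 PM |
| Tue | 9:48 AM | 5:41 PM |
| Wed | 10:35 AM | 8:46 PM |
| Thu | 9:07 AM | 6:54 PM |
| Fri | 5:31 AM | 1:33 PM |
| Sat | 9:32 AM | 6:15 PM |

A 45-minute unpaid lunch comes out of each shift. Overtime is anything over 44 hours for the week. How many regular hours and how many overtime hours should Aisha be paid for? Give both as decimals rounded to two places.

Regular 44.00 hours, overtime 3.18 hours

Mon: 7:20 AM–2:25 PM = 7 h 5 min; less 45 min break → 6 h 20 min
Tue: 9:48 AM–5:41 PM = 7 h 53 min; less 45 min break → 7 h 8 min
Wed: 10:35 AM–8:46 PM = 10 h 11 min; less 45 min break → 9 h 26 min
Thu: 9:07 AM–6:54 PM = 9 h 47 min; less 45 min break → 9 h 2 min
Fri: 5:31 AM–1:33 PM = 8 h 2 min; less 45 min break → 7 h 17 min
Sat: 9:32 AM–6:15 PM = 8 h 43 min; less 45 min break → 7 h 58 min
Total worked: 47 h 11 min = 47.18 h.
Threshold 44 h → overtime 3 h 11 min, regular 44 h 0 min.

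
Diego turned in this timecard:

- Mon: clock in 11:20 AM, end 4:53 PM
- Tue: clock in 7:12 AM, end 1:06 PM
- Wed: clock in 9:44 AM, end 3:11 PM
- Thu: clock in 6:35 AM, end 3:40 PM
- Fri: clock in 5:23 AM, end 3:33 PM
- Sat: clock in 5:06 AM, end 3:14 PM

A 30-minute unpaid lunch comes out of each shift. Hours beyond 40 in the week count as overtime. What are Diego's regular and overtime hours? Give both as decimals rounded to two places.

Regular 40.00 hours, overtime 3.28 hours

Mon: 11:20 AM–4:53 PM = 5 h 33 min; less 30 min break → 5 h 3 min
Tue: 7:12 AM–1:06 PM = 5 h 54 min; less 30 min break → 5 h 24 min
Wed: 9:44 AM–3:11 PM = 5 h 27 min; less 30 min break → 4 h 57 min
Thu: 6:35 AM–3:40 PM = 9 h 5 min; less 30 min break → 8 h 35 min
Fri: 5:23 AM–3:33 PM = 10 h 10 min; less 30 min break → 9 h 40 min
Sat: 5:06 AM–3:14 PM = 10 h 8 min; less 30 min break → 9 h 38 min
Total worked: 43 h 17 min = 43.28 h.
Threshold 40 h → overtime 3 h 17 min, regular 40 h 0 min.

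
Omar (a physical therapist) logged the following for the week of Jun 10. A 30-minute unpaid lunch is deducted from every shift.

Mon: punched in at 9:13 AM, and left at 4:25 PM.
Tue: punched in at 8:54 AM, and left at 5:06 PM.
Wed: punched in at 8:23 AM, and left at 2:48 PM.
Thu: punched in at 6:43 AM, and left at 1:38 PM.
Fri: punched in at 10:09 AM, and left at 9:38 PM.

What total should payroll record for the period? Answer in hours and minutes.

Mon: 9:13 AM–4:25 PM = 7 h 12 min; less 30 min break → 6 h 42 min
Tue: 8:54 AM–5:06 PM = 8 h 12 min; less 30 min break → 7 h 42 min
Wed: 8:23 AM–2:48 PM = 6 h 25 min; less 30 min break → 5 h 55 min
Thu: 6:43 AM–1:38 PM = 6 h 55 min; less 30 min break → 6 h 25 min
Fri: 10:09 AM–9:38 PM = 11 h 29 min; less 30 min break → 10 h 59 min
Total: 6 h 42 min + 7 h 42 min + 5 h 55 min + 6 h 25 min + 10 h 59 min = 37 h 43 min.

37 h 43 min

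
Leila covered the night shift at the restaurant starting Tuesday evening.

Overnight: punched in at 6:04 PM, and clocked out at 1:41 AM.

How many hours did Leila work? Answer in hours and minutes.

7 h 37 min

Overnight: 6:04 PM → midnight = 5 h 56 min; midnight → 1:41 AM = 1 h 41 min; span 7 h 37 min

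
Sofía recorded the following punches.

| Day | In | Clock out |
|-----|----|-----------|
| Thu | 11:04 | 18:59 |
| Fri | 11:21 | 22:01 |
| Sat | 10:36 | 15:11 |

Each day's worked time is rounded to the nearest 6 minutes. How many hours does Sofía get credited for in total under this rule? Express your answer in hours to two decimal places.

Thu: 11:04–18:59 = 7 h 55 min → rounds to 7 h 54 min
Fri: 11:21–22:01 = 10 h 40 min → rounds to 10 h 42 min
Sat: 10:36–15:11 = 4 h 35 min → rounds to 4 h 36 min
Total credited: 23 h 12 min.

23.20 hours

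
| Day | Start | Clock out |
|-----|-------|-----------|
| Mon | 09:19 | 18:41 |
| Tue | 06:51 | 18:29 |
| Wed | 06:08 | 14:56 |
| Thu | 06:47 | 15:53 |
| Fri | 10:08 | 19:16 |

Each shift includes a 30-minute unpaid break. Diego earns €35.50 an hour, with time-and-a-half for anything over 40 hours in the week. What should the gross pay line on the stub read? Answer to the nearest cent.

Mon: 09:19–18:41 = 9 h 22 min; less 30 min break → 8 h 52 min
Tue: 06:51–18:29 = 11 h 38 min; less 30 min break → 11 h 8 min
Wed: 06:08–14:56 = 8 h 48 min; less 30 min break → 8 h 18 min
Thu: 06:47–15:53 = 9 h 6 min; less 30 min break → 8 h 36 min
Fri: 10:08–19:16 = 9 h 8 min; less 30 min break → 8 h 38 min
Total worked: 45 h 32 min = 2732 min.
Regular 40 h 0 min = 2400 min at €35.50/h; overtime 5 h 32 min = 332 min at €53.25/h.
Pay = (2400 × €35.50 + 332 × €53.25) ÷ 60 = €1714.65.

€1714.65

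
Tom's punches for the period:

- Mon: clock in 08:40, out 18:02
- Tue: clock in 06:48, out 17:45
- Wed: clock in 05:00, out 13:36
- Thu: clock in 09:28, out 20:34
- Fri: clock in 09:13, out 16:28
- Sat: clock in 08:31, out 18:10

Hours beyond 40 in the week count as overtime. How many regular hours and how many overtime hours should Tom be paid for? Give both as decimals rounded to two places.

Mon: 08:40–18:02 = 9 h 22 min
Tue: 06:48–17:45 = 10 h 57 min
Wed: 05:00–13:36 = 8 h 36 min
Thu: 09:28–20:34 = 11 h 6 min
Fri: 09:13–16:28 = 7 h 15 min
Sat: 08:31–18:10 = 9 h 39 min
Total worked: 56 h 55 min = 56.92 h.
Threshold 40 h → overtime 16 h 55 min, regular 40 h 0 min.

Regular 40.00 hours, overtime 16.92 hours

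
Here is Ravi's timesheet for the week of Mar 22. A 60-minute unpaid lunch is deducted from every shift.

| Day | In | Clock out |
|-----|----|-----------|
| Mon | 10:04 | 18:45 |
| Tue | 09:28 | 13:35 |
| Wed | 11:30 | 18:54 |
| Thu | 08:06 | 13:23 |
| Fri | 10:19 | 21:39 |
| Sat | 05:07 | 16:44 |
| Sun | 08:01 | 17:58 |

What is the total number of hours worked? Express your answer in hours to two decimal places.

Mon: 10:04–18:45 = 8 h 41 min; less 60 min break → 7 h 41 min
Tue: 09:28–13:35 = 4 h 7 min; less 60 min break → 3 h 7 min
Wed: 11:30–18:54 = 7 h 24 min; less 60 min break → 6 h 24 min
Thu: 08:06–13:23 = 5 h 17 min; less 60 min break → 4 h 17 min
Fri: 10:19–21:39 = 11 h 20 min; less 60 min break → 10 h 20 min
Sat: 05:07–16:44 = 11 h 37 min; less 60 min break → 10 h 37 min
Sun: 08:01–17:58 = 9 h 57 min; less 60 min break → 8 h 57 min
Total: 7 h 41 min + 3 h 7 min + 6 h 24 min + 4 h 17 min + 10 h 20 min + 10 h 37 min + 8 h 57 min = 51 h 23 min.

51.38 hours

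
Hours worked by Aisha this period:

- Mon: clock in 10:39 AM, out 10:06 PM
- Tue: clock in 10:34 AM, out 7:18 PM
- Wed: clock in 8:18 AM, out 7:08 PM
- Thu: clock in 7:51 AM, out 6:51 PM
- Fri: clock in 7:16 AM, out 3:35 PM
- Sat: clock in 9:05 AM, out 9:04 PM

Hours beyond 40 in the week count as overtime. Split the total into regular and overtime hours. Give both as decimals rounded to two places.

Regular 40.00 hours, overtime 22.32 hours

Mon: 10:39 AM–10:06 PM = 11 h 27 min
Tue: 10:34 AM–7:18 PM = 8 h 44 min
Wed: 8:18 AM–7:08 PM = 10 h 50 min
Thu: 7:51 AM–6:51 PM = 11 h 0 min
Fri: 7:16 AM–3:35 PM = 8 h 19 min
Sat: 9:05 AM–9:04 PM = 11 h 59 min
Total worked: 62 h 19 min = 62.32 h.
Threshold 40 h → overtime 22 h 19 min, regular 40 h 0 min.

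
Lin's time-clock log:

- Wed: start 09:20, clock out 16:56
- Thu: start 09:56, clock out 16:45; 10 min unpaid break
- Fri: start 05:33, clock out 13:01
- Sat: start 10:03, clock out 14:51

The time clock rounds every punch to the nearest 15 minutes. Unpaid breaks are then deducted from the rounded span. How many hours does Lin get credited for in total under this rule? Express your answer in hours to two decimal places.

26.58 hours

Wed: in 09:20→09:15, out 16:56→17:00; 7 h 45 min
Thu: in 09:56→10:00, out 16:45→16:45; 6 h 45 min − 10 min = 6 h 35 min
Fri: in 05:33→05:30, out 13:01→13:00; 7 h 30 min
Sat: in 10:03→10:00, out 14:51→14:45; 4 h 45 min
Total credited: 26 h 35 min.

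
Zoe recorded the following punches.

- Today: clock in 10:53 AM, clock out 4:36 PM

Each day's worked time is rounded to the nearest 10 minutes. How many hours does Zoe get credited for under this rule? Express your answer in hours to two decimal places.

Today: 10:53 AM–4:36 PM = 5 h 43 min → rounds to 5 h 40 min

5.67 hours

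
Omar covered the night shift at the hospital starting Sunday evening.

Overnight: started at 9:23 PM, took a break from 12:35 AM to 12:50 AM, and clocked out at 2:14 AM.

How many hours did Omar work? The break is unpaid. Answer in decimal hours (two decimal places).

4.60 hours

Overnight: 9:23 PM → midnight = 2 h 37 min; midnight → 2:14 AM = 2 h 14 min; span 4 h 51 min; less 15 min break → 4 h 36 min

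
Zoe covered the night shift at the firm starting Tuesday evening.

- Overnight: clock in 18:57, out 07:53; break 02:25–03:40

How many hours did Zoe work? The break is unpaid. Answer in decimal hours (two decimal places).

11.68 hours

Overnight: 18:57 → midnight = 5 h 3 min; midnight → 07:53 = 7 h 53 min; span 12 h 56 min; less 75 min break → 11 h 41 min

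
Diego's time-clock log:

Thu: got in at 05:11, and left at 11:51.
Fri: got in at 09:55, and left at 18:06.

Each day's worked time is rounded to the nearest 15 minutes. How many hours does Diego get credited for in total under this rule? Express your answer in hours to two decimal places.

15.00 hours

Thu: 05:11–11:51 = 6 h 40 min → rounds to 6 h 45 min
Fri: 09:55–18:06 = 8 h 11 min → rounds to 8 h 15 min
Total credited: 15 h 0 min.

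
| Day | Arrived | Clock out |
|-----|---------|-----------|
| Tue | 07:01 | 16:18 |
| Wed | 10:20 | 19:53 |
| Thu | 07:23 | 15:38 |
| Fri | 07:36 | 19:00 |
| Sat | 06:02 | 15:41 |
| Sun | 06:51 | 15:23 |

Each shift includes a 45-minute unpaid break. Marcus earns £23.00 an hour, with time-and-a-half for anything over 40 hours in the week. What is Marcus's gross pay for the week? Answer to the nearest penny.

Tue: 07:01–16:18 = 9 h 17 min; less 45 min break → 8 h 32 min
Wed: 10:20–19:53 = 9 h 33 min; less 45 min break → 8 h 48 min
Thu: 07:23–15:38 = 8 h 15 min; less 45 min break → 7 h 30 min
Fri: 07:36–19:00 = 11 h 24 min; less 45 min break → 10 h 39 min
Sat: 06:02–15:41 = 9 h 39 min; less 45 min break → 8 h 54 min
Sun: 06:51–15:23 = 8 h 32 min; less 45 min break → 7 h 47 min
Total worked: 52 h 10 min = 3130 min.
Regular 40 h 0 min = 2400 min at £23.00/h; overtime 12 h 10 min = 730 min at £34.50/h.
Pay = (2400 × £23.00 + 730 × £34.50) ÷ 60 = £1339.75.

£1339.75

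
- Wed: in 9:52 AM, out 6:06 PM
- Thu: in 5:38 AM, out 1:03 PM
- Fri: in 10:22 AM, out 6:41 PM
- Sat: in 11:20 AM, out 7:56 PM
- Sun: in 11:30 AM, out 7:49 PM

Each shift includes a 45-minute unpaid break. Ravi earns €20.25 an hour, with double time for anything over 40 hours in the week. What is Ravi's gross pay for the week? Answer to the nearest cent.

Wed: 9:52 AM–6:06 PM = 8 h 14 min; less 45 min break → 7 h 29 min
Thu: 5:38 AM–1:03 PM = 7 h 25 min; less 45 min break → 6 h 40 min
Fri: 10:22 AM–6:41 PM = 8 h 19 min; less 45 min break → 7 h 34 min
Sat: 11:20 AM–7:56 PM = 8 h 36 min; less 45 min break → 7 h 51 min
Sun: 11:30 AM–7:49 PM = 8 h 19 min; less 45 min break → 7 h 34 min
Total worked: 37 h 8 min = 2228 min.
Regular 37 h 8 min = 2228 min at €20.25/h; overtime 0 h 0 min = 0 min at €40.50/h.
Pay = (2228 × €20.25 + 0 × €40.50) ÷ 60 = €751.95.

€751.95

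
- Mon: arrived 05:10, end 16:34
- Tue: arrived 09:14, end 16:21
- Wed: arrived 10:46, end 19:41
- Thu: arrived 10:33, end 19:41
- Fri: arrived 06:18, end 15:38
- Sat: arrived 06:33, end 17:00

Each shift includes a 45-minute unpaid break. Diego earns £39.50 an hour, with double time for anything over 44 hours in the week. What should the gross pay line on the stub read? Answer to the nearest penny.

£2358.15

Mon: 05:10–16:34 = 11 h 24 min; less 45 min break → 10 h 39 min
Tue: 09:14–16:21 = 7 h 7 min; less 45 min break → 6 h 22 min
Wed: 10:46–19:41 = 8 h 55 min; less 45 min break → 8 h 10 min
Thu: 10:33–19:41 = 9 h 8 min; less 45 min break → 8 h 23 min
Fri: 06:18–15:38 = 9 h 20 min; less 45 min break → 8 h 35 min
Sat: 06:33–17:00 = 10 h 27 min; less 45 min break → 9 h 42 min
Total worked: 51 h 51 min = 3111 min.
Regular 44 h 0 min = 2640 min at £39.50/h; overtime 7 h 51 min = 471 min at £79.00/h.
Pay = (2640 × £39.50 + 471 × £79.00) ÷ 60 = £2358.15.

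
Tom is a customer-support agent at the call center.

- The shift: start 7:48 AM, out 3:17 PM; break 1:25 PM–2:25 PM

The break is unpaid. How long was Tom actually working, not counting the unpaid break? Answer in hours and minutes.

The shift: 7:48 AM–3:17 PM = 7 h 29 min; less 60 min break → 6 h 29 min

6 h 29 min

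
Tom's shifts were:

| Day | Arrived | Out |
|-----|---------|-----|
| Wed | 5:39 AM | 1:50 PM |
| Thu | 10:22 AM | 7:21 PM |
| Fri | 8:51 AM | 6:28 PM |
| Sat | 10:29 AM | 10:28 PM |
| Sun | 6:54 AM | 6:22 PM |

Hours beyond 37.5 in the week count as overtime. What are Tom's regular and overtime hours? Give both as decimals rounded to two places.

Wed: 5:39 AM–1:50 PM = 8 h 11 min
Thu: 10:22 AM–7:21 PM = 8 h 59 min
Fri: 8:51 AM–6:28 PM = 9 h 37 min
Sat: 10:29 AM–10:28 PM = 11 h 59 min
Sun: 6:54 AM–6:22 PM = 11 h 28 min
Total worked: 50 h 14 min = 50.23 h.
Threshold 37.5 h → overtime 12 h 44 min, regular 37 h 30 min.

Regular 37.50 hours, overtime 12.73 hours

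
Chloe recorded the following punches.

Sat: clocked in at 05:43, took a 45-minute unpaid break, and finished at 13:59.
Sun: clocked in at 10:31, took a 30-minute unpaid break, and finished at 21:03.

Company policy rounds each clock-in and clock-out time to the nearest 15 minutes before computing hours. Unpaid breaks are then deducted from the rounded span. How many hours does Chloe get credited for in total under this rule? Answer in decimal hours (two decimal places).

17.50 hours

Sat: in 05:43→05:45, out 13:59→14:00; 8 h 15 min − 45 min = 7 h 30 min
Sun: in 10:31→10:30, out 21:03→21:00; 10 h 30 min − 30 min = 10 h 0 min
Total credited: 17 h 30 min.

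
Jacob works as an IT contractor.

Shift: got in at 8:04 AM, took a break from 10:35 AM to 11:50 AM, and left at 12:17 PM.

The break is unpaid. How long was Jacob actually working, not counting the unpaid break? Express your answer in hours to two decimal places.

Shift: 8:04 AM–12:17 PM = 4 h 13 min; less 75 min break → 2 h 58 min

2.97 hours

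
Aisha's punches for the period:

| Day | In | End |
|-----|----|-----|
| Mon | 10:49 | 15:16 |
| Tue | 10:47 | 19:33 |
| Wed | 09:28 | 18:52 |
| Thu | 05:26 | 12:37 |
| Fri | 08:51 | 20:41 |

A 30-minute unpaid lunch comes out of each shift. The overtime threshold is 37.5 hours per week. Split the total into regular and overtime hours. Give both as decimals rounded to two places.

Regular 37.50 hours, overtime 1.63 hours

Mon: 10:49–15:16 = 4 h 27 min; less 30 min break → 3 h 57 min
Tue: 10:47–19:33 = 8 h 46 min; less 30 min break → 8 h 16 min
Wed: 09:28–18:52 = 9 h 24 min; less 30 min break → 8 h 54 min
Thu: 05:26–12:37 = 7 h 11 min; less 30 min break → 6 h 41 min
Fri: 08:51–20:41 = 11 h 50 min; less 30 min break → 11 h 20 min
Total worked: 39 h 8 min = 39.13 h.
Threshold 37.5 h → overtime 1 h 38 min, regular 37 h 30 min.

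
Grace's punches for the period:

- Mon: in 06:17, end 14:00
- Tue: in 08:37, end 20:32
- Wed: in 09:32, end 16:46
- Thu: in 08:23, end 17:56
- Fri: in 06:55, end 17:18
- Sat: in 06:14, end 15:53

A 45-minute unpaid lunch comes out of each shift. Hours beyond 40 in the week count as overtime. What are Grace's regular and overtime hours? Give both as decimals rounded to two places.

Regular 40.00 hours, overtime 11.95 hours

Mon: 06:17–14:00 = 7 h 43 min; less 45 min break → 6 h 58 min
Tue: 08:37–20:32 = 11 h 55 min; less 45 min break → 11 h 10 min
Wed: 09:32–16:46 = 7 h 14 min; less 45 min break → 6 h 29 min
Thu: 08:23–17:56 = 9 h 33 min; less 45 min break → 8 h 48 min
Fri: 06:55–17:18 = 10 h 23 min; less 45 min break → 9 h 38 min
Sat: 06:14–15:53 = 9 h 39 min; less 45 min break → 8 h 54 min
Total worked: 51 h 57 min = 51.95 h.
Threshold 40 h → overtime 11 h 57 min, regular 40 h 0 min.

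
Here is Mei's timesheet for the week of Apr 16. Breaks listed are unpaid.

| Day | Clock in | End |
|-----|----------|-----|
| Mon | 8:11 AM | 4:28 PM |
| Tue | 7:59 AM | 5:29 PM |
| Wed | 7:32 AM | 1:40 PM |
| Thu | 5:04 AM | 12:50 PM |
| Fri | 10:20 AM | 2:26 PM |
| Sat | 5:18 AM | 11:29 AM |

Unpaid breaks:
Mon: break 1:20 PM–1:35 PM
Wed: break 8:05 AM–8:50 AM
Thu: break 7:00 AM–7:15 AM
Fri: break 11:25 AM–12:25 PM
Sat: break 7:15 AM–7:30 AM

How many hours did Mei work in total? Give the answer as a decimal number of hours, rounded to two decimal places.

Mon: 8:11 AM–4:28 PM = 8 h 17 min; less 15 min break → 8 h 2 min
Tue: 7:59 AM–5:29 PM = 9 h 30 min
Wed: 7:32 AM–1:40 PM = 6 h 8 min; less 45 min break → 5 h 23 min
Thu: 5:04 AM–12:50 PM = 7 h 46 min; less 15 min break → 7 h 31 min
Fri: 10:20 AM–2:26 PM = 4 h 6 min; less 60 min break → 3 h 6 min
Sat: 5:18 AM–11:29 AM = 6 h 11 min; less 15 min break → 5 h 56 min
Total: 8 h 2 min + 9 h 30 min + 5 h 23 min + 7 h 31 min + 3 h 6 min + 5 h 56 min = 39 h 28 min.

39.47 hours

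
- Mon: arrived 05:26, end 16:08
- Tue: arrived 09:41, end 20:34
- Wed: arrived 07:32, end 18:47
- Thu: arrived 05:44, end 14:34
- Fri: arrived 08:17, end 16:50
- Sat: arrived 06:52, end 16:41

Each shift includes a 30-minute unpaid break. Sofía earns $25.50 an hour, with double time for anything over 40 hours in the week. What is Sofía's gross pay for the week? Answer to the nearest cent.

Mon: 05:26–16:08 = 10 h 42 min; less 30 min break → 10 h 12 min
Tue: 09:41–20:34 = 10 h 53 min; less 30 min break → 10 h 23 min
Wed: 07:32–18:47 = 11 h 15 min; less 30 min break → 10 h 45 min
Thu: 05:44–14:34 = 8 h 50 min; less 30 min break → 8 h 20 min
Fri: 08:17–16:50 = 8 h 33 min; less 30 min break → 8 h 3 min
Sat: 06:52–16:41 = 9 h 49 min; less 30 min break → 9 h 19 min
Total worked: 57 h 2 min = 3422 min.
Regular 40 h 0 min = 2400 min at $25.50/h; overtime 17 h 2 min = 1022 min at $51.00/h.
Pay = (2400 × $25.50 + 1022 × $51.00) ÷ 60 = $1888.70.

$1888.70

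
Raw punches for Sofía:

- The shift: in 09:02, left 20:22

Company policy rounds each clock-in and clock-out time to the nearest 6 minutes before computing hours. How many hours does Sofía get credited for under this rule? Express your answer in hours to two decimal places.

The shift: in 09:02→09:00, out 20:22→20:24; 11 h 24 min

11.40 hours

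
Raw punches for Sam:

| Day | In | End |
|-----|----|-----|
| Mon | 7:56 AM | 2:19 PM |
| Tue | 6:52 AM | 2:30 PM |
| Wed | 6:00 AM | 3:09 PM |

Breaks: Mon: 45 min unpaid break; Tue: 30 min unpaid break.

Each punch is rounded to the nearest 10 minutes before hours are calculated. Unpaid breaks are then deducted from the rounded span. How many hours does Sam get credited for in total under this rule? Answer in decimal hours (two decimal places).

Mon: in 7:56 AM→8:00 AM, out 2:19 PM→2:20 PM; 6 h 20 min − 45 min = 5 h 35 min
Tue: in 6:52 AM→6:50 AM, out 2:30 PM→2:30 PM; 7 h 40 min − 30 min = 7 h 10 min
Wed: in 6:00 AM→6:00 AM, out 3:09 PM→3:10 PM; 9 h 10 min
Total credited: 21 h 55 min.

21.92 hours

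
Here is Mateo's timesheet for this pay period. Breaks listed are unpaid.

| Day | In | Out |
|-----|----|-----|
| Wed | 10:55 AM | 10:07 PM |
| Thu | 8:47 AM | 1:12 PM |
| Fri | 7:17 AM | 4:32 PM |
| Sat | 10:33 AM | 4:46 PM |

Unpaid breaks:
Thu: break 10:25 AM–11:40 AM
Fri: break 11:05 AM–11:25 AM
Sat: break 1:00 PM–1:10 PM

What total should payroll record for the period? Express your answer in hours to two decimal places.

Wed: 10:55 AM–10:07 PM = 11 h 12 min
Thu: 8:47 AM–1:12 PM = 4 h 25 min; less 75 min break → 3 h 10 min
Fri: 7:17 AM–4:32 PM = 9 h 15 min; less 20 min break → 8 h 55 min
Sat: 10:33 AM–4:46 PM = 6 h 13 min; less 10 min break → 6 h 3 min
Total: 11 h 12 min + 3 h 10 min + 8 h 55 min + 6 h 3 min = 29 h 20 min.

29.33 hours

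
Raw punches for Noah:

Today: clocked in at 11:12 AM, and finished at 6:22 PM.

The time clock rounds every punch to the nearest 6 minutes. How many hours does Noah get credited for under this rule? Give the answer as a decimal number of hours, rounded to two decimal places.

Today: in 11:12 AM→11:12 AM, out 6:22 PM→6:24 PM; 7 h 12 min

7.20 hours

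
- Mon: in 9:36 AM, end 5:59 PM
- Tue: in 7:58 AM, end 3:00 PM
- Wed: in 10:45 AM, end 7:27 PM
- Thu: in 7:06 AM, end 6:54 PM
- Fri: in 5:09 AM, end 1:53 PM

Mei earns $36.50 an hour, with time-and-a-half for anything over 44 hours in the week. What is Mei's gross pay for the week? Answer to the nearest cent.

Mon: 9:36 AM–5:59 PM = 8 h 23 min
Tue: 7:58 AM–3:00 PM = 7 h 2 min
Wed: 10:45 AM–7:27 PM = 8 h 42 min
Thu: 7:06 AM–6:54 PM = 11 h 48 min
Fri: 5:09 AM–1:53 PM = 8 h 44 min
Total worked: 44 h 39 min = 2679 min.
Regular 44 h 0 min = 2640 min at $36.50/h; overtime 0 h 39 min = 39 min at $54.75/h.
Pay = (2640 × $36.50 + 39 × $54.75) ÷ 60 = $1641.59.

$1641.59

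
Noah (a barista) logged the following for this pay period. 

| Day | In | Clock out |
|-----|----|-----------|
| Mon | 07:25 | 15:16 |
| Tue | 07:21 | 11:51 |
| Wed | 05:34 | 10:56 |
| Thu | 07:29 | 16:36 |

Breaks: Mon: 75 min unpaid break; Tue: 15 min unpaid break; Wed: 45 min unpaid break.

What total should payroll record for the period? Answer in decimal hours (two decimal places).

24.58 hours

Mon: 07:25–15:16 = 7 h 51 min; less 75 min break → 6 h 36 min
Tue: 07:21–11:51 = 4 h 30 min; less 15 min break → 4 h 15 min
Wed: 05:34–10:56 = 5 h 22 min; less 45 min break → 4 h 37 min
Thu: 07:29–16:36 = 9 h 7 min
Total: 6 h 36 min + 4 h 15 min + 4 h 37 min + 9 h 7 min = 24 h 35 min.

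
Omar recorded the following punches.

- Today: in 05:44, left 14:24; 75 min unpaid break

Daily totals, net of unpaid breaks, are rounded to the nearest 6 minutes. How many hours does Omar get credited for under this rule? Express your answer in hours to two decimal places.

7.40 hours

Today: 05:44–14:24 = 8 h 40 min − 75 min = 7 h 25 min → rounds to 7 h 24 min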